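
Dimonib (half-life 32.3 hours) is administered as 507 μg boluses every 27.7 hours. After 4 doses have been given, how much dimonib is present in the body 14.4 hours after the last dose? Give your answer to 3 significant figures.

The 4 doses were given 97.5, 69.8, 42.1, 14.4 hours ago.
Total = 507·(1/2)^(97.5/32.3) + 507·(1/2)^(69.8/32.3) + 507·(1/2)^(42.1/32.3) + 507·(1/2)^(14.4/32.3)
      = 62.564 + 113.37 + 205.42 + 372.22 ≈ 753.57 μg.

754 μg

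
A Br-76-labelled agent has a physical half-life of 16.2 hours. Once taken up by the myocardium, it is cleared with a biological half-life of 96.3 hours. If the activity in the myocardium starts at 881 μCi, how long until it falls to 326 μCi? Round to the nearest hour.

20 hours

1/t_eff = 1/t_phys + 1/t_biol = 1/16.2 + 1/96.3 = 0.072113 per hour.
t_eff = 16.2 × 96.3 / (16.2 + 96.3) ≈ 13.867 hours.
n = log₂(881/326) ≈ 1.4343; t = 1.4343 × 13.867 ≈ 19.889 hours.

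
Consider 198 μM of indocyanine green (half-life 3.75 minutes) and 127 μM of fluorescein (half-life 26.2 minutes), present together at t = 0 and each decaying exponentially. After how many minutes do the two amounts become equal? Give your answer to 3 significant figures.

2.80 minutes

Set 198·(1/2)^(t/3.75) = 127·(1/2)^(t/26.2).
Taking log₂: log₂(198/127) = t·(1/3.75 − 1/26.2).
log₂(1.5591) = 0.64067; 1/3.75 − 1/26.2 = 0.2285.
t = 0.64067 / 0.2285 ≈ 2.8038 minutes.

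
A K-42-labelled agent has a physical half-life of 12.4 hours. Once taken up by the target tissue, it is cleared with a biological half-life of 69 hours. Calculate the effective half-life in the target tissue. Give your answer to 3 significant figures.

1/t_eff = 1/t_phys + 1/t_biol = 1/12.4 + 1/69 = 0.095138 per hour.
t_eff = 12.4 × 69 / (12.4 + 69) ≈ 10.511 hours.

10.5 hours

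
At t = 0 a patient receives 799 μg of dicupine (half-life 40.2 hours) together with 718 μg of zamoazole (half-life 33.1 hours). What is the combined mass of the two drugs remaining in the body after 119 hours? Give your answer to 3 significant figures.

162 μg

dicupine: 799 × (1/2)^(119/40.2) = 799 × (1/2)^2.9602 ≈ 102.67 μg.
zamoazole: 718 × (1/2)^(119/33.1) = 718 × (1/2)^3.5952 ≈ 59.412 μg.
Total = 102.67 + 59.412 ≈ 162.08 μg.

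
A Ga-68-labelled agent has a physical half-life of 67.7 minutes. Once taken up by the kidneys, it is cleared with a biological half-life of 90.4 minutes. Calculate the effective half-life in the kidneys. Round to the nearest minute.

39 minutes

1/t_eff = 1/t_phys + 1/t_biol = 1/67.7 + 1/90.4 = 0.025833 per minute.
t_eff = 67.7 × 90.4 / (67.7 + 90.4) ≈ 38.71 minutes.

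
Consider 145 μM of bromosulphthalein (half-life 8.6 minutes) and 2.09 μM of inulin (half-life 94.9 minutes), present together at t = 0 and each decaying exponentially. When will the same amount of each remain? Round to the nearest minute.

Set 145·(1/2)^(t/8.6) = 2.09·(1/2)^(t/94.9).
Taking log₂: log₂(145/2.09) = t·(1/8.6 − 1/94.9).
log₂(69.378) = 6.1164; 1/8.6 − 1/94.9 = 0.10574.
t = 6.1164 / 0.10574 ≈ 57.843 minutes.

58 minutes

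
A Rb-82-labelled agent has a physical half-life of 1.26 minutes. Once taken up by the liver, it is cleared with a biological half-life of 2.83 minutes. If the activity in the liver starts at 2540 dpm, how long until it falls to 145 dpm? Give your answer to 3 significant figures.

1/t_eff = 1/t_phys + 1/t_biol = 1/1.26 + 1/2.83 = 1.147 per minute.
t_eff = 1.26 × 2.83 / (1.26 + 2.83) ≈ 0.87183 minutes.
n = log₂(2540/145) ≈ 4.1307; t = 4.1307 × 0.87183 ≈ 3.6013 minutes.

3.60 minutes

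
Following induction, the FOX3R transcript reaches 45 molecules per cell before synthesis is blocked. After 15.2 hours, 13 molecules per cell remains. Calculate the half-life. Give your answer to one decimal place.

A/A₀ = 13/45 ≈ 0.28889.
n = log₂(3.4615) ≈ 1.7914 half-lives elapsed in 15.2 hours.
t½ = 15.2/1.7914 ≈ 8.4849 hours.

8.5 hours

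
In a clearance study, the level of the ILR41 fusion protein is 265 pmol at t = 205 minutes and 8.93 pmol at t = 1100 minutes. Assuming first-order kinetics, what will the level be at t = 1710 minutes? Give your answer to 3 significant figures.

0.886 pmol

Over Δt = 1100 − 205 = 895 minutes, the level fell by a factor of 265/8.93 ≈ 29.675.
n = log₂(29.675) ≈ 4.8912 half-lives, so t½ = 895/4.8912 ≈ 182.98 minutes.
From t = 1100 to t = 1710: 8.93 × (1/2)^((1710−1100)/182.98) ≈ 0.88577 pmol.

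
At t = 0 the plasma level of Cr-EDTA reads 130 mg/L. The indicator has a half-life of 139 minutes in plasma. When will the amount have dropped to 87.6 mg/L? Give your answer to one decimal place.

Fraction remaining = 87.6/130 ≈ 0.67385.
n = log₂(130/87.6) = ln(1.484)/ln 2 ≈ 0.56951 half-lives.
t = n × t½ = 0.56951 × 139 ≈ 79.162 minutes.

79.2 minutes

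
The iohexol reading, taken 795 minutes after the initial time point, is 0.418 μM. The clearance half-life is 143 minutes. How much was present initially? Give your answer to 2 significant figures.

Number of half-lives elapsed: n = 795/143 ≈ 5.5594.
A₀ = A × 2^n = 0.418 × 2^5.5594 = 0.418 × 47.158 ≈ 19.712 μM.

20 μM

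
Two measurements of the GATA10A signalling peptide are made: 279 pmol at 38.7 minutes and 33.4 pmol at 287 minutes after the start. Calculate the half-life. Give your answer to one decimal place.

Over Δt = 287 − 38.7 = 248.3 minutes, the level fell by a factor of 279/33.4 ≈ 8.3533.
n = log₂(8.3533) ≈ 3.0623 half-lives, so t½ = 248.3/3.0623 ≈ 81.082 minutes.

81.1 minutes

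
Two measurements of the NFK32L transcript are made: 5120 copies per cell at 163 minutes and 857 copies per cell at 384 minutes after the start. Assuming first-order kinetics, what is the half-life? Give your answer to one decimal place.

85.7 minutes

Over Δt = 384 − 163 = 221 minutes, the level fell by a factor of 5120/857 ≈ 5.9743.
n = log₂(5.9743) ≈ 2.5788 half-lives, so t½ = 221/2.5788 ≈ 85.7 minutes.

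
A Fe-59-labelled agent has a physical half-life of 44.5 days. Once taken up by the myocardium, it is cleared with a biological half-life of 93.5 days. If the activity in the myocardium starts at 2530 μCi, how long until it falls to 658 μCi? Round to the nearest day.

59 days

1/t_eff = 1/t_phys + 1/t_biol = 1/44.5 + 1/93.5 = 0.033167 per day.
t_eff = 44.5 × 93.5 / (44.5 + 93.5) ≈ 30.15 days.
n = log₂(2530/658) ≈ 1.943; t = 1.943 × 30.15 ≈ 58.581 days.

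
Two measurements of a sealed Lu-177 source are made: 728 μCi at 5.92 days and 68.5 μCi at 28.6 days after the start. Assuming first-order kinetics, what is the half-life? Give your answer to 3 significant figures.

6.65 days

Over Δt = 28.6 − 5.92 = 22.68 days, the level fell by a factor of 728/68.5 ≈ 10.628.
n = log₂(10.628) ≈ 3.4098 half-lives, so t½ = 22.68/3.4098 ≈ 6.6515 days.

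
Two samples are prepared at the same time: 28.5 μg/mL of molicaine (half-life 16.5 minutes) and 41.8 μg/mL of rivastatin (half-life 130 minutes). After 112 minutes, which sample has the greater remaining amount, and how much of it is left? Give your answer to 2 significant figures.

rivastatin, 23 μg/mL

molicaine: 28.5 × (1/2)^6.7879 ≈ 0.25792 μg/mL.
rivastatin: 41.8 × (1/2)^0.86154 ≈ 23.005 μg/mL.
Rivastatin has more remaining, at ≈ 23.005 μg/mL.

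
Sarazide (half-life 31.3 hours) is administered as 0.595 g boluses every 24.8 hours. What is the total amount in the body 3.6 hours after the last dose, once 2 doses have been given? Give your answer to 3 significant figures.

The 2 doses were given 28.4, 3.6 hours ago.
Total = 0.595·(1/2)^(28.4/31.3) + 0.595·(1/2)^(3.6/31.3)
      = 0.31723 + 0.54941 ≈ 0.86664 g.

0.867 g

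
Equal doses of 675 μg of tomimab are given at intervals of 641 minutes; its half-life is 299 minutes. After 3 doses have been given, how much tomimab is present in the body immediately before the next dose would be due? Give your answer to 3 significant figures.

195 μg

The 3 doses were given 1923, 1282, 641 minutes ago.
Total = 675·(1/2)^(1923/299) + 675·(1/2)^(1282/299) + 675·(1/2)^(641/299)
      = 7.8207 + 34.562 + 152.74 ≈ 195.12 μg.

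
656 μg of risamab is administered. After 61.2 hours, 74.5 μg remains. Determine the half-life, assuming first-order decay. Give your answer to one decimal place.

A/A₀ = 74.5/656 ≈ 0.11357.
n = log₂(8.8054) ≈ 3.1384 half-lives elapsed in 61.2 hours.
t½ = 61.2/3.1384 ≈ 19.5 hours.

19.5 hours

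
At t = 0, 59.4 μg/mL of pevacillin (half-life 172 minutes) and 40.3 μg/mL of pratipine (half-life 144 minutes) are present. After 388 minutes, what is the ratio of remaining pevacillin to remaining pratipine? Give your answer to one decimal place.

pevacillin: 59.4 × (1/2)^(388/172) = 59.4 × (1/2)^2.2558 ≈ 12.437 μg/mL.
pratipine: 40.3 × (1/2)^(388/144) = 40.3 × (1/2)^2.6944 ≈ 6.2258 μg/mL.
Ratio ≈ 12.437 / 6.2258 ≈ 1.9977.

2.0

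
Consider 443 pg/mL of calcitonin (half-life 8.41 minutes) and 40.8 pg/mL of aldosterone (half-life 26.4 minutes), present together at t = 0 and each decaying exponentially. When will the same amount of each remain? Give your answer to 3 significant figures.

Set 443·(1/2)^(t/8.41) = 40.8·(1/2)^(t/26.4).
Taking log₂: log₂(443/40.8) = t·(1/8.41 − 1/26.4).
log₂(10.858) = 3.4407; 1/8.41 − 1/26.4 = 0.081027.
t = 3.4407 / 0.081027 ≈ 42.463 minutes.

42.5 minutes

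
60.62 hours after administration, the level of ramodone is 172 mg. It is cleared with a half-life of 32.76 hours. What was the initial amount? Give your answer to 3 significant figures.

Number of half-lives elapsed: n = 60.62/32.76 ≈ 1.8504.
A₀ = A × 2^n = 172 × 2^1.8504 = 172 × 3.6061 ≈ 620.24 mg.

620 mg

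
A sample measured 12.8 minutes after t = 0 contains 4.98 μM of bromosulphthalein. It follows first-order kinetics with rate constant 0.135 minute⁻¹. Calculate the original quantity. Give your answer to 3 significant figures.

28.0 μM

t½ = ln 2 / λ = 0.69315 / 0.135 ≈ 5.1344 minutes.
Number of half-lives elapsed: n = 12.8/5.1344 ≈ 2.493.
A₀ = A × 2^n = 4.98 × 2^2.493 = 4.98 × 5.6294 ≈ 28.034 μM.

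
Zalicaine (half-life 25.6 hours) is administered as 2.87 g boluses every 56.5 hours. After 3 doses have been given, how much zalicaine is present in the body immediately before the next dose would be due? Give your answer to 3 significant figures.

0.785 g

The 3 doses were given 169.5, 113, 56.5 hours ago.
Total = 2.87·(1/2)^(169.5/25.6) + 2.87·(1/2)^(113/25.6) + 2.87·(1/2)^(56.5/25.6)
      = 0.029156 + 0.13462 + 0.62158 ≈ 0.78536 g.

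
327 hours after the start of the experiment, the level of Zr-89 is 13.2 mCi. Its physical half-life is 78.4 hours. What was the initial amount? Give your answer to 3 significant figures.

Number of half-lives elapsed: n = 327/78.4 ≈ 4.1709.
A₀ = A × 2^n = 13.2 × 2^4.1709 = 13.2 × 18.012 ≈ 237.76 mCi.

238 mCi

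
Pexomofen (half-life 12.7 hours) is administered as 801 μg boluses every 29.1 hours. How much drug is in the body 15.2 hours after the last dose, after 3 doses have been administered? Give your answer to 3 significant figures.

The 3 doses were given 73.4, 44.3, 15.2 hours ago.
Total = 801·(1/2)^(73.4/12.7) + 801·(1/2)^(44.3/12.7) + 801·(1/2)^(15.2/12.7)
      = 14.582 + 71.381 + 349.42 ≈ 435.38 μg.

435 μg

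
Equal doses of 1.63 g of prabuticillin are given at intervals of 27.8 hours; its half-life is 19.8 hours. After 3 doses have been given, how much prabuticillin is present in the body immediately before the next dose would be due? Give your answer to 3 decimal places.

0.937 g

The 3 doses were given 83.4, 55.6, 27.8 hours ago.
Total = 1.63·(1/2)^(83.4/19.8) + 1.63·(1/2)^(55.6/19.8) + 1.63·(1/2)^(27.8/19.8)
      = 0.087945 + 0.23274 + 0.61593 ≈ 0.93661 g.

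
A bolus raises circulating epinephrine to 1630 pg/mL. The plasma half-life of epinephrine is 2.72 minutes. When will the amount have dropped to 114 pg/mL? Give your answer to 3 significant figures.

10.4 minutes

Fraction remaining = 114/1630 ≈ 0.069939.
n = log₂(1630/114) = ln(14.298)/ln 2 ≈ 3.8378 half-lives.
t = n × t½ = 3.8378 × 2.72 ≈ 10.439 minutes.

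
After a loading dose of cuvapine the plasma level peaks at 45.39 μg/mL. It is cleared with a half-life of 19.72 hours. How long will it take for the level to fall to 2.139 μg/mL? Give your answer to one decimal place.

Fraction remaining = 2.139/45.39 ≈ 0.047125.
n = log₂(45.39/2.139) = ln(21.22)/ln 2 ≈ 4.4074 half-lives.
t = n × t½ = 4.4074 × 19.72 ≈ 86.913 hours.

86.9 hours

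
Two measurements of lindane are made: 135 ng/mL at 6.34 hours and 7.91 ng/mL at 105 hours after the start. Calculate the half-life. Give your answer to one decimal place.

Over Δt = 105 − 6.34 = 98.66 hours, the level fell by a factor of 135/7.91 ≈ 17.067.
n = log₂(17.067) ≈ 4.0931 half-lives, so t½ = 98.66/4.0931 ≈ 24.104 hours.

24.1 hours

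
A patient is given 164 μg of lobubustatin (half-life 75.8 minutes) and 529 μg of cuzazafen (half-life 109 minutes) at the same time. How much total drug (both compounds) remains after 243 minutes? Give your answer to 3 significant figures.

lobubustatin: 164 × (1/2)^(243/75.8) = 164 × (1/2)^3.2058 ≈ 17.775 μg.
cuzazafen: 529 × (1/2)^(243/109) = 529 × (1/2)^2.2294 ≈ 112.81 μg.
Total = 17.775 + 112.81 ≈ 130.59 μg.

131 μg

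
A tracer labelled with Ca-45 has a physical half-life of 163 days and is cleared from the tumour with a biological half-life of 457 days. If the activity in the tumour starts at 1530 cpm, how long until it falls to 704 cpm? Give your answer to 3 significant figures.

1/t_eff = 1/t_phys + 1/t_biol = 1/163 + 1/457 = 0.0083232 per day.
t_eff = 163 × 457 / (163 + 457) ≈ 120.15 days.
n = log₂(1530/704) ≈ 1.1199; t = 1.1199 × 120.15 ≈ 134.55 days.

135 days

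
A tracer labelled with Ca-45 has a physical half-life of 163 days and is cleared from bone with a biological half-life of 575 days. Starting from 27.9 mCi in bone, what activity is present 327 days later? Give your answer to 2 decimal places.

4.68 mCi

1/t_eff = 1/t_phys + 1/t_biol = 1/163 + 1/575 = 0.0078741 per day.
t_eff = 163 × 575 / (163 + 575) ≈ 127 days.
Remaining = 27.9 × (1/2)^(327/127) = 27.9 × (1/2)^2.5748 ≈ 4.6828 mCi.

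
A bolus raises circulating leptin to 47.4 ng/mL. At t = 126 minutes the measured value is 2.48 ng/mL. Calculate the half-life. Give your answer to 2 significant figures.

30 minutes

A/A₀ = 2.48/47.4 ≈ 0.052321.
n = log₂(19.113) ≈ 4.2565 half-lives elapsed in 126 minutes.
t½ = 126/4.2565 ≈ 29.602 minutes.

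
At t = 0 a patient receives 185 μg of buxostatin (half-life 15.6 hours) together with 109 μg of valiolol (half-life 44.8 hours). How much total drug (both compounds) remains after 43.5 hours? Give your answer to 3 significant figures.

82.4 μg

buxostatin: 185 × (1/2)^(43.5/15.6) = 185 × (1/2)^2.7885 ≈ 26.777 μg.
valiolol: 109 × (1/2)^(43.5/44.8) = 109 × (1/2)^0.97098 ≈ 55.607 μg.
Total = 26.777 + 55.607 ≈ 82.384 μg.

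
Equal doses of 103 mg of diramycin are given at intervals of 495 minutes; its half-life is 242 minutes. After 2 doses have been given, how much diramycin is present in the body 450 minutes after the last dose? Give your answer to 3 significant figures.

The 2 doses were given 945, 450 minutes ago.
Total = 103·(1/2)^(945/242) + 103·(1/2)^(450/242)
      = 6.8759 + 28.384 ≈ 35.26 mg.

35.3 mg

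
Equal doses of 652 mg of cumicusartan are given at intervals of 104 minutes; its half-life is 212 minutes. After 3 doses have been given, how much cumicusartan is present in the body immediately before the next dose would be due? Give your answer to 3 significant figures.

1030 mg

The 3 doses were given 312, 208, 104 minutes ago.
Total = 652·(1/2)^(312/212) + 652·(1/2)^(208/212) + 652·(1/2)^(104/212)
      = 235.08 + 330.29 + 464.06 ≈ 1029.4 mg.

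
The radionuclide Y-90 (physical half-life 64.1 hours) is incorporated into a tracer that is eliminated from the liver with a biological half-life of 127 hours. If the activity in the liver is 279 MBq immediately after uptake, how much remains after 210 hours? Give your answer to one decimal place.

1/t_eff = 1/t_phys + 1/t_biol = 1/64.1 + 1/127 = 0.023475 per hour.
t_eff = 64.1 × 127 / (64.1 + 127) ≈ 42.599 hours.
Remaining = 279 × (1/2)^(210/42.599) = 279 × (1/2)^4.9297 ≈ 9.1543 MBq.

9.2 MBq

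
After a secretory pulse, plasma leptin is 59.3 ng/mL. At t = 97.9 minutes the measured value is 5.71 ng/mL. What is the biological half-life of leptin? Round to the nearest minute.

A/A₀ = 5.71/59.3 ≈ 0.09629.
n = log₂(10.385) ≈ 3.3765 half-lives elapsed in 97.9 minutes.
t½ = 97.9/3.3765 ≈ 28.995 minutes.

29 minutes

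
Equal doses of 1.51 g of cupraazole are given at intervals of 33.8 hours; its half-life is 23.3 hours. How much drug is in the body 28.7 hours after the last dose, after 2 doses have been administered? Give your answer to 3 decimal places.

The 2 doses were given 62.5, 28.7 hours ago.
Total = 1.51·(1/2)^(62.5/23.3) + 1.51·(1/2)^(28.7/23.3)
      = 0.23523 + 0.64295 ≈ 0.87818 g.

0.878 g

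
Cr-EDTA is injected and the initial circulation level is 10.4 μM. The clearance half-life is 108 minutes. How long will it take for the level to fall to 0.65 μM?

0.65/10.4 = 1/16, so 4 half-lives have elapsed.
t = 4 × 108 = 432 minutes.

432 minutes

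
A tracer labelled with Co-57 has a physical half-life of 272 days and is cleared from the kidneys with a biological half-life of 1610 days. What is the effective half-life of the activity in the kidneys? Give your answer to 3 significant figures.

233 days

1/t_eff = 1/t_phys + 1/t_biol = 1/272 + 1/1610 = 0.0042976 per day.
t_eff = 272 × 1610 / (272 + 1610) ≈ 232.69 days.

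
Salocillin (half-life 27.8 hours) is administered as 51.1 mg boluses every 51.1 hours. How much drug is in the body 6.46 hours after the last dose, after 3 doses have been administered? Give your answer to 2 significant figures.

59 mg

The 3 doses were given 108.66, 57.56, 6.46 hours ago.
Total = 51.1·(1/2)^(108.66/27.8) + 51.1·(1/2)^(57.56/27.8) + 51.1·(1/2)^(6.46/27.8)
      = 3.4026 + 12.166 + 43.498 ≈ 59.066 mg.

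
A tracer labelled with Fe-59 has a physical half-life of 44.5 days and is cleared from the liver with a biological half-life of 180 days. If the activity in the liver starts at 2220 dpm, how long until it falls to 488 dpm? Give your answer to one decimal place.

78.0 days

1/t_eff = 1/t_phys + 1/t_biol = 1/44.5 + 1/180 = 0.028027 per day.
t_eff = 44.5 × 180 / (44.5 + 180) ≈ 35.679 days.
n = log₂(2220/488) ≈ 2.1856; t = 2.1856 × 35.679 ≈ 77.981 days.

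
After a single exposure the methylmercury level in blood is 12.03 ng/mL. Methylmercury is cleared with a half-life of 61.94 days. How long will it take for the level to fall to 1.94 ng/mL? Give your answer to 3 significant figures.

163 days

Fraction remaining = 1.94/12.03 ≈ 0.16126.
n = log₂(12.03/1.94) = ln(6.201)/ln 2 ≈ 2.6325 half-lives.
t = n × t½ = 2.6325 × 61.94 ≈ 163.06 days.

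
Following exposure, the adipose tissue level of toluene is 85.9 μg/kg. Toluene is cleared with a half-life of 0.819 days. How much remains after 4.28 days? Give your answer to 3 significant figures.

2.30 μg/kg

Number of half-lives: n = 4.28/0.819 ≈ 5.2259.
Remaining = 85.9 × (1/2)^5.2259 = 85.9 × 0.026721 ≈ 2.2953 μg/kg.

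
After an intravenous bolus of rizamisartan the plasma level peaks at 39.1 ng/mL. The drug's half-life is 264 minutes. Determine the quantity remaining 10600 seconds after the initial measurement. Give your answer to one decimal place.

Convert the elapsed time: 10600 seconds = 176.667 minutes.
Number of half-lives: n = 176.667/264 ≈ 0.66919.
Remaining = 39.1 × (1/2)^0.66919 = 39.1 × 0.62886 ≈ 24.588 ng/mL.

24.6 ng/mL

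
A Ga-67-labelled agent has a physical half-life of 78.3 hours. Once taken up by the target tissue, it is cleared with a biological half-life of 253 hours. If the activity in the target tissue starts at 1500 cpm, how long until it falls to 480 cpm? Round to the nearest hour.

98 hours

1/t_eff = 1/t_phys + 1/t_biol = 1/78.3 + 1/253 = 0.016724 per hour.
t_eff = 78.3 × 253 / (78.3 + 253) ≈ 59.794 hours.
n = log₂(1500/480) ≈ 1.6439; t = 1.6439 × 59.794 ≈ 98.293 hours.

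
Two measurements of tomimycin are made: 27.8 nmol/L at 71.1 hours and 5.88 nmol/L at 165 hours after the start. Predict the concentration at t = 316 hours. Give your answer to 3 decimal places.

Over Δt = 165 − 71.1 = 93.9 hours, the level fell by a factor of 27.8/5.88 ≈ 4.7279.
n = log₂(4.7279) ≈ 2.2412 half-lives, so t½ = 93.9/2.2412 ≈ 41.897 hours.
From t = 165 to t = 316: 5.88 × (1/2)^((316−165)/41.897) ≈ 0.48356 nmol/L.

0.484 nmol/L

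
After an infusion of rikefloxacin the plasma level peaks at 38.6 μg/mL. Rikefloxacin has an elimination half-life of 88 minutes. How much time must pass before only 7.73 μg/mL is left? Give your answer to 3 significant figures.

Fraction remaining = 7.73/38.6 ≈ 0.20026.
n = log₂(38.6/7.73) = ln(4.9935)/ln 2 ≈ 2.3201 half-lives.
t = n × t½ = 2.3201 × 88 ≈ 204.17 minutes.

204 minutes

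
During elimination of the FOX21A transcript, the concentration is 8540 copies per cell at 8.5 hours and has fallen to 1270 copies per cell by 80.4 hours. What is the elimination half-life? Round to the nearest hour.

26 hours

Over Δt = 80.4 − 8.5 = 71.9 hours, the level fell by a factor of 8540/1270 ≈ 6.7244.
n = log₂(6.7244) ≈ 2.7494 half-lives, so t½ = 71.9/2.7494 ≈ 26.151 hours.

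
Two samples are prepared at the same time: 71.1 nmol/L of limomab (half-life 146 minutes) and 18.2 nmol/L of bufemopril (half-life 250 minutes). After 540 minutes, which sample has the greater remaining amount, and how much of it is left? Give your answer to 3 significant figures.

limomab: 71.1 × (1/2)^3.6986 ≈ 5.4761 nmol/L.
bufemopril: 18.2 × (1/2)^2.16 ≈ 4.0724 nmol/L.
Limomab has more remaining, at ≈ 5.4761 nmol/L.

limomab, 5.48 nmol/L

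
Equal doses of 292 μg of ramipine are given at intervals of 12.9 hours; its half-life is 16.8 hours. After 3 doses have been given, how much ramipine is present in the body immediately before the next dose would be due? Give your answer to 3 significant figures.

331 μg

The 3 doses were given 38.7, 25.8, 12.9 hours ago.
Total = 292·(1/2)^(38.7/16.8) + 292·(1/2)^(25.8/16.8) + 292·(1/2)^(12.9/16.8)
      = 59.148 + 100.71 + 171.49 ≈ 331.35 μg.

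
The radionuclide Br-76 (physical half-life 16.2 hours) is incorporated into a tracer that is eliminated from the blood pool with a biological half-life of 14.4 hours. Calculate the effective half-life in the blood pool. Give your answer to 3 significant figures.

1/t_eff = 1/t_phys + 1/t_biol = 1/16.2 + 1/14.4 = 0.13117 per hour.
t_eff = 16.2 × 14.4 / (16.2 + 14.4) ≈ 7.6235 hours.

7.62 hours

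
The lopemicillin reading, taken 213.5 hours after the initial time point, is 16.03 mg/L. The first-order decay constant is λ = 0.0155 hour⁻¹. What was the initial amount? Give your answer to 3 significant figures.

439 mg/L

t½ = ln 2 / λ = 0.69315 / 0.0155 ≈ 44.719 hours.
Number of half-lives elapsed: n = 213.5/44.719 ≈ 4.7742.
A₀ = A × 2^n = 16.03 × 2^4.7742 = 16.03 × 27.365 ≈ 438.65 mg/L.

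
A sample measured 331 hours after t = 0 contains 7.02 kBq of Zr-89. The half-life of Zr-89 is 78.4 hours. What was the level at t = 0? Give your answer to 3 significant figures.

131 kBq

Number of half-lives elapsed: n = 331/78.4 ≈ 4.2219.
A₀ = A × 2^n = 7.02 × 2^4.2219 = 7.02 × 18.661 ≈ 131 kBq.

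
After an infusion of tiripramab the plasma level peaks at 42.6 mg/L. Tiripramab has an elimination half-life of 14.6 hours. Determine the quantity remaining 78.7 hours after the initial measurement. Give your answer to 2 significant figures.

Number of half-lives: n = 78.7/14.6 ≈ 5.3904.
Remaining = 42.6 × (1/2)^5.3904 = 42.6 × 0.023841 ≈ 1.0156 mg/L.

1.0 mg/L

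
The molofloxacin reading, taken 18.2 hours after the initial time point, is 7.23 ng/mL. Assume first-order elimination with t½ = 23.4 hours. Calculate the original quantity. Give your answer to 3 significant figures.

12.4 ng/mL

Number of half-lives elapsed: n = 18.2/23.4 ≈ 0.77778.
A₀ = A × 2^n = 7.23 × 2^0.77778 = 7.23 × 1.7145 ≈ 12.396 ng/mL.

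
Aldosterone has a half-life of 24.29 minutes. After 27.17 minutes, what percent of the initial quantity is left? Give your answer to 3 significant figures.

n = 27.17/24.29 ≈ 1.1186 half-lives.
Fraction remaining = (1/2)^1.1186 ≈ 0.46055, i.e. 46.055%.

46.1%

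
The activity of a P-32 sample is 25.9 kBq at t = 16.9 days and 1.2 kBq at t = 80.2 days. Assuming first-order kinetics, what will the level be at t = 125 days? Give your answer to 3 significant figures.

0.136 kBq

Over Δt = 80.2 − 16.9 = 63.3 days, the level fell by a factor of 25.9/1.2 ≈ 21.583.
n = log₂(21.583) ≈ 4.4318 half-lives, so t½ = 63.3/4.4318 ≈ 14.283 days.
From t = 80.2 to t = 125: 1.2 × (1/2)^((125−80.2)/14.283) ≈ 0.13645 kBq.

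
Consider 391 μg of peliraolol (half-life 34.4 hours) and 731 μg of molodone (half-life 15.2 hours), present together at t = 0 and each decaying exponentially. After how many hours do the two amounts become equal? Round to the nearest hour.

25 hours

Set 391·(1/2)^(t/34.4) = 731·(1/2)^(t/15.2).
Taking log₂: log₂(391/731) = t·(1/34.4 − 1/15.2).
log₂(0.53488) = -0.9027; 1/34.4 − 1/15.2 = -0.03672.
t = -0.9027 / -0.03672 ≈ 24.584 hours.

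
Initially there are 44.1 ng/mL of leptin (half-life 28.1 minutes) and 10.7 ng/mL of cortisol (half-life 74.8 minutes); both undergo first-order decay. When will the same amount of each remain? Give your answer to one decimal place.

92.0 minutes

Set 44.1·(1/2)^(t/28.1) = 10.7·(1/2)^(t/74.8).
Taking log₂: log₂(44.1/10.7) = t·(1/28.1 − 1/74.8).
log₂(4.1215) = 2.0432; 1/28.1 − 1/74.8 = 0.022218.
t = 2.0432 / 0.022218 ≈ 91.959 minutes.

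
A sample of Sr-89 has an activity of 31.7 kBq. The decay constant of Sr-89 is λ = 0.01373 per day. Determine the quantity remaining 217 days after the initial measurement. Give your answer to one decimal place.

t½ = ln 2 / λ = 0.69315 / 0.01373 ≈ 50.484 days.
Number of half-lives: n = 217/50.484 ≈ 4.2984.
Remaining = 31.7 × (1/2)^4.2984 = 31.7 × 0.050823 ≈ 1.6111 kBq.

1.6 kBq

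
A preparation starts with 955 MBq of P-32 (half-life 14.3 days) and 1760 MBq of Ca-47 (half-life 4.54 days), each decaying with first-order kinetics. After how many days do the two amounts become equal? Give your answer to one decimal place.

Set 955·(1/2)^(t/14.3) = 1760·(1/2)^(t/4.54).
Taking log₂: log₂(955/1760) = t·(1/14.3 − 1/4.54).
log₂(0.54261) = -0.882; 1/14.3 − 1/4.54 = -0.15033.
t = -0.882 / -0.15033 ≈ 5.8669 days.

5.9 days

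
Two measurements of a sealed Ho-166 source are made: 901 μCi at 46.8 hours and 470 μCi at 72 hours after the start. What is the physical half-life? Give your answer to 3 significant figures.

26.8 hours

Over Δt = 72 − 46.8 = 25.2 hours, the level fell by a factor of 901/470 ≈ 1.917.
n = log₂(1.917) ≈ 0.93887 half-lives, so t½ = 25.2/0.93887 ≈ 26.841 hours.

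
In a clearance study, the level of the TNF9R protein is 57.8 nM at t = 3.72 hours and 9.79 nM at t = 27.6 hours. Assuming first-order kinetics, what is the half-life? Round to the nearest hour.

Over Δt = 27.6 − 3.72 = 23.88 hours, the level fell by a factor of 57.8/9.79 ≈ 5.904.
n = log₂(5.904) ≈ 2.5617 half-lives, so t½ = 23.88/2.5617 ≈ 9.322 hours.

9 hours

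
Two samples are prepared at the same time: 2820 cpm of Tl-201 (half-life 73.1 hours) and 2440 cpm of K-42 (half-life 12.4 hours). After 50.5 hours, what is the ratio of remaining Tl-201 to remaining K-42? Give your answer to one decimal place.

Tl-201: 2820 × (1/2)^(50.5/73.1) = 2820 × (1/2)^0.69083 ≈ 1747 cpm.
K-42: 2440 × (1/2)^(50.5/12.4) = 2440 × (1/2)^4.0726 ≈ 145.02 cpm.
Ratio ≈ 1747 / 145.02 ≈ 12.047.

12.0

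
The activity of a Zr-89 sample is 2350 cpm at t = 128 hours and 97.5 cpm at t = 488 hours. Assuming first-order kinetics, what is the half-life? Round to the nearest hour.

Over Δt = 488 − 128 = 360 hours, the level fell by a factor of 2350/97.5 ≈ 24.103.
n = log₂(24.103) ≈ 4.5911 half-lives, so t½ = 360/4.5911 ≈ 78.412 hours.

78 hours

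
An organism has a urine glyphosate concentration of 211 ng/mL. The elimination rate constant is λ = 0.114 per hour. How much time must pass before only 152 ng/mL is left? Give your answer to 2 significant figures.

t½ = ln 2 / λ = 0.69315 / 0.114 ≈ 6.0802 hours.
Fraction remaining = 152/211 ≈ 0.72038.
n = log₂(211/152) = ln(1.3882)/ln 2 ≈ 0.47317 half-lives.
t = n × t½ = 0.47317 × 6.0802 ≈ 2.877 hours.

2.9 hours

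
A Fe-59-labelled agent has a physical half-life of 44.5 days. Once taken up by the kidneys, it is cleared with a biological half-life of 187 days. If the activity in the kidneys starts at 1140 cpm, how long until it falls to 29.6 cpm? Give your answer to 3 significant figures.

1/t_eff = 1/t_phys + 1/t_biol = 1/44.5 + 1/187 = 0.02782 per day.
t_eff = 44.5 × 187 / (44.5 + 187) ≈ 35.946 days.
n = log₂(1140/29.6) ≈ 5.2673; t = 5.2673 × 35.946 ≈ 189.34 days.

189 days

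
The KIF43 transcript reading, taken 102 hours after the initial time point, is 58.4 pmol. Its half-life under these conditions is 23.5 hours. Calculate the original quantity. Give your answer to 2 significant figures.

1200 pmol

Number of half-lives elapsed: n = 102/23.5 ≈ 4.3404.
A₀ = A × 2^n = 58.4 × 2^4.3404 = 58.4 × 20.258 ≈ 1183.1 pmol.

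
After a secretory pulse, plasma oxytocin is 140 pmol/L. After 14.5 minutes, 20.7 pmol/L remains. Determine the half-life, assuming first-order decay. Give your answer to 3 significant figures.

A/A₀ = 20.7/140 ≈ 0.14786.
n = log₂(6.7633) ≈ 2.7577 half-lives elapsed in 14.5 minutes.
t½ = 14.5/2.7577 ≈ 5.258 minutes.

5.26 minutes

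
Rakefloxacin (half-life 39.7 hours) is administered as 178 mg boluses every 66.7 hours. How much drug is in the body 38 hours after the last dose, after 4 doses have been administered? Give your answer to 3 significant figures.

The 4 doses were given 238.1, 171.4, 104.7, 38 hours ago.
Total = 178·(1/2)^(238.1/39.7) + 178·(1/2)^(171.4/39.7) + 178·(1/2)^(104.7/39.7) + 178·(1/2)^(38/39.7)
      = 2.7861 + 8.9281 + 28.61 + 91.681 ≈ 132.01 mg.

132 mg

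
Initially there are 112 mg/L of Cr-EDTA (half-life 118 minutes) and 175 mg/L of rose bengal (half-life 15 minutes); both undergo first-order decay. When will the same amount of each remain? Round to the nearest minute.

Set 112·(1/2)^(t/118) = 175·(1/2)^(t/15).
Taking log₂: log₂(112/175) = t·(1/118 − 1/15).
log₂(0.64) = -0.64386; 1/118 − 1/15 = -0.058192.
t = -0.64386 / -0.058192 ≈ 11.064 minutes.

11 minutes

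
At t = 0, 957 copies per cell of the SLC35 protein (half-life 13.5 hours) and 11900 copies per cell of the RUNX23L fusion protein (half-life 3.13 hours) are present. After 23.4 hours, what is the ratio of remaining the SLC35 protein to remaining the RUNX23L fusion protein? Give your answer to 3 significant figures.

SLC35 protein: 957 × (1/2)^(23.4/13.5) = 957 × (1/2)^1.7333 ≈ 287.82 copies per cell.
RUNX23L fusion protein: 11900 × (1/2)^(23.4/3.13) = 11900 × (1/2)^7.476 ≈ 66.84 copies per cell.
Ratio ≈ 287.82 / 66.84 ≈ 4.3062.

4.31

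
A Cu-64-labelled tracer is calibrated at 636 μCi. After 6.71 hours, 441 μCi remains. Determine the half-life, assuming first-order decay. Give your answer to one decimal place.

A/A₀ = 441/636 ≈ 0.6934.
n = log₂(1.4422) ≈ 0.52825 half-lives elapsed in 6.71 hours.
t½ = 6.71/0.52825 ≈ 12.702 hours.

12.7 hours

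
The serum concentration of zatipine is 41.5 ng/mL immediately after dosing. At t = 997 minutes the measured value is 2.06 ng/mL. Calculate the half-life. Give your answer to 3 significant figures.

A/A₀ = 2.06/41.5 ≈ 0.049639.
n = log₂(20.146) ≈ 4.3324 half-lives elapsed in 997 minutes.
t½ = 997/4.3324 ≈ 230.13 minutes.

230 minutes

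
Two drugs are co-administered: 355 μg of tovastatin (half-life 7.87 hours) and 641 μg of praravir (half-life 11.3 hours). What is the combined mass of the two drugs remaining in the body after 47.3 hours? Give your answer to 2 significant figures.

41 μg

tovastatin: 355 × (1/2)^(47.3/7.87) = 355 × (1/2)^6.0102 ≈ 5.5079 μg.
praravir: 641 × (1/2)^(47.3/11.3) = 641 × (1/2)^4.1858 ≈ 35.22 μg.
Total = 5.5079 + 35.22 ≈ 40.728 μg.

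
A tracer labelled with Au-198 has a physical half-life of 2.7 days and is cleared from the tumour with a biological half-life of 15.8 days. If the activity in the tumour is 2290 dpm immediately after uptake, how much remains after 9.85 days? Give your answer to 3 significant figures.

1/t_eff = 1/t_phys + 1/t_biol = 1/2.7 + 1/15.8 = 0.43366 per day.
t_eff = 2.7 × 15.8 / (2.7 + 15.8) ≈ 2.3059 days.
Remaining = 2290 × (1/2)^(9.85/2.3059) = 2290 × (1/2)^4.2716 ≈ 118.57 dpm.

119 dpm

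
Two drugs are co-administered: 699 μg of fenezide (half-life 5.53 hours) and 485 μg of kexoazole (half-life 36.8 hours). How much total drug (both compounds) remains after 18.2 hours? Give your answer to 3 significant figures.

416 μg

fenezide: 699 × (1/2)^(18.2/5.53) = 699 × (1/2)^3.2911 ≈ 71.408 μg.
kexoazole: 485 × (1/2)^(18.2/36.8) = 485 × (1/2)^0.49457 ≈ 344.24 μg.
Total = 71.408 + 344.24 ≈ 415.65 μg.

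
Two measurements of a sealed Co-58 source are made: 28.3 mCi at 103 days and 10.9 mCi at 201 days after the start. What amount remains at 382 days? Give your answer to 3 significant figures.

Over Δt = 201 − 103 = 98 days, the level fell by a factor of 28.3/10.9 ≈ 2.5963.
n = log₂(2.5963) ≈ 1.3765 half-lives, so t½ = 98/1.3765 ≈ 71.196 days.
From t = 201 to t = 382: 10.9 × (1/2)^((382−201)/71.196) ≈ 1.8712 mCi.

1.87 mCi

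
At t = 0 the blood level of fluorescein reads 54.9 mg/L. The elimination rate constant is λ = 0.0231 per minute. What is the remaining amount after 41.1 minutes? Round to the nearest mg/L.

t½ = ln 2 / λ = 0.69315 / 0.0231 ≈ 30.006 minutes.
Number of half-lives: n = 41.1/30.006 ≈ 1.3697.
Remaining = 54.9 × (1/2)^1.3697 = 54.9 × 0.38697 ≈ 21.245 mg/L.

21 mg/L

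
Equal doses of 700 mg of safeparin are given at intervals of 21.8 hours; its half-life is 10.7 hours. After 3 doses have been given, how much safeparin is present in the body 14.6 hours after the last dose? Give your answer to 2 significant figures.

350 mg

The 3 doses were given 58.2, 36.4, 14.6 hours ago.
Total = 700·(1/2)^(58.2/10.7) + 700·(1/2)^(36.4/10.7) + 700·(1/2)^(14.6/10.7)
      = 16.133 + 66.227 + 271.86 ≈ 354.22 mg.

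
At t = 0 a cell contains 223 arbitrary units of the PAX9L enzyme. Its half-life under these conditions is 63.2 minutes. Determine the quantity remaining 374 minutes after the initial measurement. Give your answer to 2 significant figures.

Number of half-lives: n = 374/63.2 ≈ 5.9177.
Remaining = 223 × (1/2)^5.9177 = 223 × 0.016542 ≈ 3.6889 arbitrary units.

3.7 arbitrary units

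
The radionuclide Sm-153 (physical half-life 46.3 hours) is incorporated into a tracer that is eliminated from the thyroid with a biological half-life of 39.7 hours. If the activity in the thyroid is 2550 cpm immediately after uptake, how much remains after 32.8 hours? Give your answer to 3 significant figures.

1/t_eff = 1/t_phys + 1/t_biol = 1/46.3 + 1/39.7 = 0.046787 per hour.
t_eff = 46.3 × 39.7 / (46.3 + 39.7) ≈ 21.373 hours.
Remaining = 2550 × (1/2)^(32.8/21.373) = 2550 × (1/2)^1.5346 ≈ 880.18 cpm.

880 cpm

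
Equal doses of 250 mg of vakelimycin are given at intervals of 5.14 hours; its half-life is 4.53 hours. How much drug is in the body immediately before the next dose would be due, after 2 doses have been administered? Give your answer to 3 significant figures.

The 2 doses were given 10.28, 5.14 hours ago.
Total = 250·(1/2)^(10.28/4.53) + 250·(1/2)^(5.14/4.53)
      = 51.857 + 113.86 ≈ 165.72 mg.

166 mg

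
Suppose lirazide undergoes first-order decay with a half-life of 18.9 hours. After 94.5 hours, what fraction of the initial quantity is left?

n = 94.5/18.9 ≈ 5 half-lives.
Fraction remaining = (1/2)^5 ≈ 0.03125.

0.03125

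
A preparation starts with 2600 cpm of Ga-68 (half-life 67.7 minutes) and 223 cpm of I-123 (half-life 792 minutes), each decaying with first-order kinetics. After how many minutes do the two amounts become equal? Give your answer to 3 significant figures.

Set 2600·(1/2)^(t/67.7) = 223·(1/2)^(t/792).
Taking log₂: log₂(2600/223) = t·(1/67.7 − 1/792).
log₂(11.659) = 3.5434; 1/67.7 − 1/792 = 0.013508.
t = 3.5434 / 0.013508 ≈ 262.31 minutes.

262 minutes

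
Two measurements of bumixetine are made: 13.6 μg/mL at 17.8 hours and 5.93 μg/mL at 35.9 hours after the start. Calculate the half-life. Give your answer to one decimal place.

15.1 hours

Over Δt = 35.9 − 17.8 = 18.1 hours, the level fell by a factor of 13.6/5.93 ≈ 2.2934.
n = log₂(2.2934) ≈ 1.1975 half-lives, so t½ = 18.1/1.1975 ≈ 15.115 hours.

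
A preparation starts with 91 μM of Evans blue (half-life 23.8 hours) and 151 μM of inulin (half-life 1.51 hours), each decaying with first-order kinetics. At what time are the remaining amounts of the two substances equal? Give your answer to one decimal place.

1.2 hours

Set 91·(1/2)^(t/23.8) = 151·(1/2)^(t/1.51).
Taking log₂: log₂(91/151) = t·(1/23.8 − 1/1.51).
log₂(0.60265) = -0.73061; 1/23.8 − 1/1.51 = -0.62023.
t = -0.73061 / -0.62023 ≈ 1.178 hours.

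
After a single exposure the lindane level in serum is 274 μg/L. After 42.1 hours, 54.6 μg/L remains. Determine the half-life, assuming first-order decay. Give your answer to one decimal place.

A/A₀ = 54.6/274 ≈ 0.19927.
n = log₂(5.0183) ≈ 2.3272 half-lives elapsed in 42.1 hours.
t½ = 42.1/2.3272 ≈ 18.09 hours.

18.1 hours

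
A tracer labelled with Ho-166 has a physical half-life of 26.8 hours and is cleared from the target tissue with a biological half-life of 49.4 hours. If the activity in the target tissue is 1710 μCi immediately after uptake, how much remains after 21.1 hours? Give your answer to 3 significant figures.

737 μCi

1/t_eff = 1/t_phys + 1/t_biol = 1/26.8 + 1/49.4 = 0.057556 per hour.
t_eff = 26.8 × 49.4 / (26.8 + 49.4) ≈ 17.374 hours.
Remaining = 1710 × (1/2)^(21.1/17.374) = 1710 × (1/2)^1.2144 ≈ 736.91 μCi.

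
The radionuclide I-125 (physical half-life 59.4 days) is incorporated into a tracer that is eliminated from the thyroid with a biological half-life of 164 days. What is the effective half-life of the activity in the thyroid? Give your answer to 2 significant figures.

44 days

1/t_eff = 1/t_phys + 1/t_biol = 1/59.4 + 1/164 = 0.022933 per day.
t_eff = 59.4 × 164 / (59.4 + 164) ≈ 43.606 days.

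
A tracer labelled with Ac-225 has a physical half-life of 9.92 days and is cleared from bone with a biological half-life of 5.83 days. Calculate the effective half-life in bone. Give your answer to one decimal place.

1/t_eff = 1/t_phys + 1/t_biol = 1/9.92 + 1/5.83 = 0.27233 per day.
t_eff = 9.92 × 5.83 / (9.92 + 5.83) ≈ 3.672 days.

3.7 days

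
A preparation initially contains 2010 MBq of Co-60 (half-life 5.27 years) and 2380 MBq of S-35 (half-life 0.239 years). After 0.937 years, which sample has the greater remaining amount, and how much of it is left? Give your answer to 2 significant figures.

Co-60: 2010 × (1/2)^0.1778 ≈ 1776.9 MBq.
S-35: 2380 × (1/2)^3.9205 ≈ 157.18 MBq.
Co-60 has more remaining, at ≈ 1776.9 MBq.

Co-60, 1800 MBq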